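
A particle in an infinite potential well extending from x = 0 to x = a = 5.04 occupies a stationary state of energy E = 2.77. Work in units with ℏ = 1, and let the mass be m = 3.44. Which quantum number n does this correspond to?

For an infinite well E_n = n²π²ℏ²/(2ma²), so n = (a/πℏ)√(2mE).
n = (5.04/π) × √(2 × 3.44 × 2.77) = 7.003 → n = 7.

n = 7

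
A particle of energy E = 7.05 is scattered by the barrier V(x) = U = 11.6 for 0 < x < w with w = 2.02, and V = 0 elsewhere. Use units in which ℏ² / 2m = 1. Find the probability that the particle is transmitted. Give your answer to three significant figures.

E < U: inside the barrier ψ ∝ e^{±κx} with κ = √(2m(U − E))/ℏ = 2.133.
κw = 4.309, sinh(κw) = 37.17.
Matching ψ, ψ′ at both faces gives T = [1 + U² sinh²(κw) / (4E(U − E))]⁻¹ = 1/1450 = 0.000690.

T = 0.000690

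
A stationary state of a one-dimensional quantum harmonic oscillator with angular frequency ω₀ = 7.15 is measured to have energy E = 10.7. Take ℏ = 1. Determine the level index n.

n = 1

Invert E_n = (n + ½)ℏω₀: n = E/ℏω₀ − ½ = 0.997, so n = 1.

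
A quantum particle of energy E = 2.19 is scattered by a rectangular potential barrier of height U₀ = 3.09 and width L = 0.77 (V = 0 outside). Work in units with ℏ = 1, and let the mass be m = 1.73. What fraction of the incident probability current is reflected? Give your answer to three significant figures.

R = 0.800

Since E < U₀ the interior solution is evanescent with decay constant κ = √(2m(U₀ − E))/ℏ = 1.765.
κL = 1.359, sinh(κL) = 1.817.
The exact tunnelling result is T⁻¹ = 1 + U₀² sinh²(κL) / [4E(U₀ − E)] = 4.999, so T = 0.200.
R = 1 − T = 0.800.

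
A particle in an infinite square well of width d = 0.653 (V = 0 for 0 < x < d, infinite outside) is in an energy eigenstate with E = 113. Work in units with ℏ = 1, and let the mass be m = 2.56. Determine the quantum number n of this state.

From E_n = n²π²ℏ²/(2md²) invert to n = √(2md²E)/(πℏ).
n = (0.653/π) × √(2 × 2.56 × 113) = 5.000 → n = 5.

n = 5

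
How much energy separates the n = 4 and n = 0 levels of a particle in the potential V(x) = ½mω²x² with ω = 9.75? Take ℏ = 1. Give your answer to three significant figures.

ΔE = 39.0

E_n = ℏω(n + ½), so ΔE = (4 − 0) ℏω = 4 × 9.75 = 39.00.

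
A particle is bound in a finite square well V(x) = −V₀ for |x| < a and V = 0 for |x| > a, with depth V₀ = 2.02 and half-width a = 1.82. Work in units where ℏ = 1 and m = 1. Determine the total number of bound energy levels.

Define the well-strength parameter z₀ = (a/ℏ)√(2mV₀) = 1.82 × √(2·1·2.02) = 3.658.
A new bound state (alternating even/odd) appears each time z₀ passes a multiple of π/2, so N = ⌊2z₀/π⌋ + 1 = ⌊2.329⌋ + 1 = 3.

N = 3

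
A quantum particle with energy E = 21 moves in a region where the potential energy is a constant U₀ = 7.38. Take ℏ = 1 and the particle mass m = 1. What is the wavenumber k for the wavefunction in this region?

k = 5.22

With E > U₀ the solution is oscillatory, ψ ∝ e^{±ikx} with k = √(2m(E − U₀))/ℏ.
k = √(2 × 1 × 13.62) = 5.219.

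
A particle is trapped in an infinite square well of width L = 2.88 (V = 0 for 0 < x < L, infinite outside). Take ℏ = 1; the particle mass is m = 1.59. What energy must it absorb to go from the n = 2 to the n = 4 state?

ΔE = 4.49

E_n = n²π²ℏ²/(2mL²), so ΔE = (4² − 2²) π²ℏ²/(2mL²).
ΔE = 12 × π² / (2 × 1.59 × 2.88²) = 4.490.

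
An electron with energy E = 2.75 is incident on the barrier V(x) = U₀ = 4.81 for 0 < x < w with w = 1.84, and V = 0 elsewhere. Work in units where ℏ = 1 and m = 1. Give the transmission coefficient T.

T = 0.00223

E < U₀: inside the barrier ψ ∝ e^{±κx} with κ = √(2m(U₀ − E))/ℏ = 2.030.
κw = 3.735, sinh(κw) = 20.93.
Matching ψ, ψ′ at both faces gives T = [1 + U₀² sinh²(κw) / (4E(U₀ − E))]⁻¹ = 1/448.2 = 0.00223.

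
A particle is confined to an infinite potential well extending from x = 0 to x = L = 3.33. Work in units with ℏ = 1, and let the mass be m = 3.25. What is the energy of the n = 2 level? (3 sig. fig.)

E = 0.548

The infinite-well eigenfunctions ψ_n = √(2/L) sin(nπx/L) vanish at both walls, giving E_n = n²π²ℏ²/(2mL²).
E_2 = 2² × π² / (2 × 3.25 × 3.33²) = 0.5477.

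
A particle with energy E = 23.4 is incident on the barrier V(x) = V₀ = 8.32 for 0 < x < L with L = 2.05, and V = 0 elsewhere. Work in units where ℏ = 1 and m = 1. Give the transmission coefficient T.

T = 0.956

Above the barrier the interior wavenumber is k₂ = √(2m(E − V₀))/ℏ = 5.492, giving phase k₂L = 11.26.
T = [1 + V₀² sin²(k₂L) / (4E(E − V₀))]⁻¹ = 1/1.046 = 0.956.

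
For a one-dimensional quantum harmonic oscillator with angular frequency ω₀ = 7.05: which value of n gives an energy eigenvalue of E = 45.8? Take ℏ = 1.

n = 6

E_n = ℏω₀(n + ½) ⇒ n = E/(ℏω₀) − ½ = 45.8/7.05 − 0.5 = 5.996 → n = 6.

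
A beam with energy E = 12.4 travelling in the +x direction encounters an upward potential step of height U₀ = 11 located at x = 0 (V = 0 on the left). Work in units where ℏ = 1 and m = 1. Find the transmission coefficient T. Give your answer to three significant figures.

The wavenumbers are k₁ = √(2mE)/ℏ = 4.980 on the left and k₂ = √(2m(E − U₀))/ℏ = 1.673 on the right.
Continuity of ψ and ψ′ at the step yields the reflection amplitude r = (k₁ − k₂)/(k₁ + k₂) = 0.4970; thus R = |r|² = 0.2470, T = 0.7530.

T = 0.753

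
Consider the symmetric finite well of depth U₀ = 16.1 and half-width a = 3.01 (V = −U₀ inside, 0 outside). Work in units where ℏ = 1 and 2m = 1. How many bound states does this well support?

N = 8

Define the well-strength parameter z₀ = (a/ℏ)√(2mU₀) = 3.01 × √(2·0.5·16.1) = 12.08.
A new bound state (alternating even/odd) appears each time z₀ passes a multiple of π/2, so N = ⌊2z₀/π⌋ + 1 = ⌊7.689⌋ + 1 = 8.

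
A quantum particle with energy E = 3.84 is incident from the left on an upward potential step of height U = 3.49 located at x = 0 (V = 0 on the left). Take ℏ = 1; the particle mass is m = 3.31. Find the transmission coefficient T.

T = 0.712

On each side the TISE gives plane waves with k = √(2m(E − V))/ℏ: k₁ = √(2·3.31·3.84) = 5.042, k₂ = √(2·3.31·0.35) = 1.522.
Continuity of ψ and ψ′ at the step yields the reflection amplitude r = (k₁ − k₂)/(k₁ + k₂) = 0.5362; thus R = |r|² = 0.2875, T = 0.7125.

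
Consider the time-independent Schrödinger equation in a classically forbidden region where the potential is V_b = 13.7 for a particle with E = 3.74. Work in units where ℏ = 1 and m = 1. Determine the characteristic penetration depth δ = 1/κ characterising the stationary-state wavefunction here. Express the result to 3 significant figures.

δ = 0.224

Since E < V_b the TISE in this region is ψ'' = κ²ψ with κ = √(2m(V_b − E))/ℏ.
κ = √(2 × 1 × 9.96) = 4.463. The penetration depth is δ = 1/κ = 0.224.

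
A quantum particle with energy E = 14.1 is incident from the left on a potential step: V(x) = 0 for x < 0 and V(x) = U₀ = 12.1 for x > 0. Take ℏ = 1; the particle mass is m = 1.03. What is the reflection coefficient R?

R = 0.205

The wavenumbers are k₁ = √(2mE)/ℏ = 5.389 on the left and k₂ = √(2m(E − U₀))/ℏ = 2.030 on the right.
Continuity of ψ and ψ′ at the step yields the reflection amplitude r = (k₁ − k₂)/(k₁ + k₂) = 0.4528; thus R = |r|² = 0.2051, T = 0.7949.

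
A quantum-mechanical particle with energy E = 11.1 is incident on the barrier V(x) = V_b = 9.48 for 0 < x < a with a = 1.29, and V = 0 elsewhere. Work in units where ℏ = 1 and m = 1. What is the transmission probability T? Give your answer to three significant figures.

Above the barrier the interior wavenumber is k₂ = √(2m(E − V_b))/ℏ = 1.800, giving phase k₂a = 2.322.
T = [1 + V_b² sin²(k₂a) / (4E(E − V_b))]⁻¹ = 1/1.667 = 0.600.

T = 0.600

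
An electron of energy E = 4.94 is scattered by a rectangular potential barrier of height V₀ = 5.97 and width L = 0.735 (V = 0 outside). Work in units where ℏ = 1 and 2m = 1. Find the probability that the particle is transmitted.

T = 0.461

E < V₀: inside the barrier ψ ∝ e^{±κx} with κ = √(2m(V₀ − E))/ℏ = 1.015.
κL = 0.7459, sinh(κL) = 0.8171.
Matching ψ, ψ′ at both faces gives T = [1 + V₀² sinh²(κL) / (4E(V₀ − E))]⁻¹ = 1/2.169 = 0.461.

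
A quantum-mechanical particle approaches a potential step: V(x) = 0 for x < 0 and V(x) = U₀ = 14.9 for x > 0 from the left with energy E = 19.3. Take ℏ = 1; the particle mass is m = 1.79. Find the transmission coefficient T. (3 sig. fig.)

T = 0.875

On each side the TISE gives plane waves with k = √(2m(E − V))/ℏ: k₁ = √(2·1.79·19.3) = 8.312, k₂ = √(2·1.79·4.4) = 3.969.
Matching ψ and ψ′ at x = 0 gives r = (k₁ − k₂)/(k₁ + k₂), so R = r² = 0.1251 and T = 1 − R = 0.8749.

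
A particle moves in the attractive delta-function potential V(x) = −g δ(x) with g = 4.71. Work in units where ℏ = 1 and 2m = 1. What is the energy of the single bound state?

The bound state is ψ(x) = √κ e^{−κ|x|}. The derivative jump ψ'(0⁺) − ψ'(0⁻) = −(2mg/ℏ²)ψ(0) fixes κ = mg/ℏ² = 2.355.
Then E = −ℏ²κ²/(2m) = −mg²/(2ℏ²) = -5.546.

E = -5.55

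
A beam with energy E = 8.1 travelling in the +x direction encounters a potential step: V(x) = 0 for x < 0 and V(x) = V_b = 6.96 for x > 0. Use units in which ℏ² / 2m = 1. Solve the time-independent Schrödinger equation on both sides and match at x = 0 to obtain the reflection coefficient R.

On each side the TISE gives plane waves with k = √(2m(E − V))/ℏ: k₁ = √(2·½·8.1) = 2.846, k₂ = √(2·½·1.14) = 1.068.
Matching ψ and ψ′ at x = 0 gives r = (k₁ − k₂)/(k₁ + k₂), so R = r² = 0.2065 and T = 1 − R = 0.7935.

R = 0.206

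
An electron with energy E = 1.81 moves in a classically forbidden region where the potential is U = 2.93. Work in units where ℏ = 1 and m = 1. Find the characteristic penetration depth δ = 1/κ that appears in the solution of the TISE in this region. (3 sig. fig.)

Since E < U the TISE in this region is ψ'' = κ²ψ with κ = √(2m(U − E))/ℏ.
κ = √(2 × 1 × 1.12) = 1.497. The penetration depth is δ = 1/κ = 0.668.

δ = 0.668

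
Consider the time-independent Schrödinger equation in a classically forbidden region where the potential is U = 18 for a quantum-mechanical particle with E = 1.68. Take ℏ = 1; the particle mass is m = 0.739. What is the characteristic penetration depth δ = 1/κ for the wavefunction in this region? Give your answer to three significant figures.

Since E < U the TISE in this region is ψ'' = κ²ψ with κ = √(2m(U − E))/ℏ.
κ = √(2 × 0.739 × 16.32) = 4.911. The penetration depth is δ = 1/κ = 0.204.

δ = 0.204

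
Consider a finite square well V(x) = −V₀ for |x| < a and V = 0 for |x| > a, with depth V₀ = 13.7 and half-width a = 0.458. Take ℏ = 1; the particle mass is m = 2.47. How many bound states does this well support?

The dimensionless depth is z₀ = a√(2mV₀)/ℏ = 0.458 × √(67.68) = 3.768.
A new bound state (alternating even/odd) appears each time z₀ passes a multiple of π/2, so N = ⌊2z₀/π⌋ + 1 = ⌊2.399⌋ + 1 = 3.

N = 3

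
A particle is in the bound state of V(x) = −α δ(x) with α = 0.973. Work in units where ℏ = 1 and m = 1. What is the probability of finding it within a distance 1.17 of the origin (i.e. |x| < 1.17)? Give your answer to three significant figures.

P = 0.897

The normalised bound state is ψ = √κ e^{−κ|x|} with κ = mα/ℏ² = 0.9730.
P(|x| < d) = ∫_{−d}^{d} κ e^{−2κ|x|} dx = 1 − e^{−2κd} = 1 − e^{−2.277} = 0.8974.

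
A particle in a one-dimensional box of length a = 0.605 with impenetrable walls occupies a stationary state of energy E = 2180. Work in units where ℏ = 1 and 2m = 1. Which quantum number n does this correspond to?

n = 9

For an infinite well E_n = n²π²ℏ²/(2ma²), so n = (a/πℏ)√(2mE).
n = (0.605/π) × √(2 × 0.5 × 2180) = 8.992 → n = 9.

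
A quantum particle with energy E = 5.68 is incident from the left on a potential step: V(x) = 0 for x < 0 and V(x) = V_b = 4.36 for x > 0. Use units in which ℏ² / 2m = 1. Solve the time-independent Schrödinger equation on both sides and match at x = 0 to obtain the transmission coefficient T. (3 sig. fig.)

T = 0.878

On each side the TISE gives plane waves with k = √(2m(E − V))/ℏ: k₁ = √(2·½·5.68) = 2.383, k₂ = √(2·½·1.32) = 1.149.
Continuity of ψ and ψ′ at the step yields the reflection amplitude r = (k₁ − k₂)/(k₁ + k₂) = 0.3495; thus R = |r|² = 0.1221, T = 0.8779.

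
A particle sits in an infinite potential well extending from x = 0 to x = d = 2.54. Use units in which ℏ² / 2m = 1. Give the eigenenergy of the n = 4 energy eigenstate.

The infinite-well eigenfunctions ψ_n = √(2/d) sin(nπx/d) vanish at both walls, giving E_n = n²π²ℏ²/(2md²).
E_4 = 4² × π² / (2 × 0.5 × 2.54²) = 24.48.

E = 24.5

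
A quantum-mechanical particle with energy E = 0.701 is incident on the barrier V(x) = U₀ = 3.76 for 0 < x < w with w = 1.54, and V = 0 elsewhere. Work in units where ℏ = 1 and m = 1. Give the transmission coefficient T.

T = 0.00119

Since E < U₀ the interior solution is evanescent with decay constant κ = √(2m(U₀ − E))/ℏ = 2.473.
κw = 3.809, sinh(κw) = 22.54.
The exact tunnelling result is T⁻¹ = 1 + U₀² sinh²(κw) / [4E(U₀ − E)] = 838.7, so T = 0.00119.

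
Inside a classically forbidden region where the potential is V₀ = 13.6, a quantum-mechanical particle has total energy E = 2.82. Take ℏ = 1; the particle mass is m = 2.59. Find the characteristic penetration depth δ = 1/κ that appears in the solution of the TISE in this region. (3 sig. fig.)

Since E < V₀ the TISE in this region is ψ'' = κ²ψ with κ = √(2m(V₀ − E))/ℏ.
κ = √(2 × 2.59 × 10.78) = 7.473. The penetration depth is δ = 1/κ = 0.134.

δ = 0.134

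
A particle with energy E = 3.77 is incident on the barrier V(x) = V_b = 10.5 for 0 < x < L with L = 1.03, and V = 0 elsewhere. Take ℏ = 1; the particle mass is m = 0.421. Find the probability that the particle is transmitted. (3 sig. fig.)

T = 0.0270

E < V_b: inside the barrier ψ ∝ e^{±κx} with κ = √(2m(V_b − E))/ℏ = 2.380.
κL = 2.452, sinh(κL) = 5.762.
The exact tunnelling result is T⁻¹ = 1 + V_b² sinh²(κL) / [4E(V_b − E)] = 37.07, so T = 0.0270.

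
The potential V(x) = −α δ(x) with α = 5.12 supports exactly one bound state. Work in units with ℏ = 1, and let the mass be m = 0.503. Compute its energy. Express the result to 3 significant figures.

For x ≠ 0 the bound state is ψ ∝ e^{−κ|x|}; integrating the TISE across the delta gives the cusp condition 2κ = 2mα/ℏ², so κ = 2.575.
Then E = −ℏ²κ²/(2m) = −mα²/(2ℏ²) = -6.593.

E = -6.59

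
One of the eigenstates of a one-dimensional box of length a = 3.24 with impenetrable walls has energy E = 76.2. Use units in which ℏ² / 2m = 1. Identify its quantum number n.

For an infinite well E_n = n²π²ℏ²/(2ma²), so n = (a/πℏ)√(2mE).
n = (3.24/π) × √(2 × 0.5 × 76.2) = 9.003 → n = 9.

n = 9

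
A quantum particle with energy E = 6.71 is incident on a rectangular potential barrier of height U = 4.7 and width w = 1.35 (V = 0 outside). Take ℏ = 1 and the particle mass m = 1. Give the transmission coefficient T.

T = 0.932

E > U: inside the barrier k₂ = √(2m(E − U))/ℏ = 2.005, k₂w = 2.707.
T = [1 + U² sin²(k₂w) / (4E(E − U))]⁻¹ = 1/1.073 = 0.932.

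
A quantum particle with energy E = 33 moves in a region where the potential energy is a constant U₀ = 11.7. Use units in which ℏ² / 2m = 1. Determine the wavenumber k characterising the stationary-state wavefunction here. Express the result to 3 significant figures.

k = 4.62

With E > U₀ the solution is oscillatory, ψ ∝ e^{±ikx} with k = √(2m(E − U₀))/ℏ.
k = √(2 × 0.5 × 21.3) = 4.615.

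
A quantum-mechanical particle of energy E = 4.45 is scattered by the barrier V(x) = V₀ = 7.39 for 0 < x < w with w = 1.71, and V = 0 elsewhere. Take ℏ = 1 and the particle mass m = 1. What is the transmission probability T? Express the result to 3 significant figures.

T = 0.000959

E < V₀: inside the barrier ψ ∝ e^{±κx} with κ = √(2m(V₀ − E))/ℏ = 2.425.
κw = 4.147, sinh(κw) = 31.60.
Matching ψ, ψ′ at both faces gives T = [1 + V₀² sinh²(κw) / (4E(V₀ − E))]⁻¹ = 1/1043 = 0.000959.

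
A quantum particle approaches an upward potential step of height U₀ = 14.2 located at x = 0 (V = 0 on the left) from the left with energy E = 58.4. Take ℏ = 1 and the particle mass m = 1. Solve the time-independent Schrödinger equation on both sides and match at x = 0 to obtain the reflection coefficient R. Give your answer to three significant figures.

R = 0.00484

On each side the TISE gives plane waves with k = √(2m(E − V))/ℏ: k₁ = √(2·1·58.4) = 10.81, k₂ = √(2·1·44.2) = 9.402.
Matching ψ and ψ′ at x = 0 gives r = (k₁ − k₂)/(k₁ + k₂), so R = r² = 0.004835 and T = 1 − R = 0.9952.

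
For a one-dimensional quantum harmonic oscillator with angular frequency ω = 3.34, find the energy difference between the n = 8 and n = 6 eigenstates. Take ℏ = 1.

ΔE = 6.68

E_n = ℏω(n + ½), so ΔE = (8 − 6) ℏω = 2 × 3.34 = 6.680.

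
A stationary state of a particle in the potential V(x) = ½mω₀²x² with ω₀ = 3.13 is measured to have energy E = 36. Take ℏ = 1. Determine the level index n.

E_n = ℏω₀(n + ½) ⇒ n = E/(ℏω₀) − ½ = 36/3.13 − 0.5 = 11.002 → n = 11.

n = 11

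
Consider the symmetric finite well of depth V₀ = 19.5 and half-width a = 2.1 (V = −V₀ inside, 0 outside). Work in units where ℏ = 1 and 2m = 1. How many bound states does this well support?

N = 6

The dimensionless depth is z₀ = a√(2mV₀)/ℏ = 2.1 × √(19.50) = 9.273.
A new bound state (alternating even/odd) appears each time z₀ passes a multiple of π/2, so N = ⌊2z₀/π⌋ + 1 = ⌊5.904⌋ + 1 = 6.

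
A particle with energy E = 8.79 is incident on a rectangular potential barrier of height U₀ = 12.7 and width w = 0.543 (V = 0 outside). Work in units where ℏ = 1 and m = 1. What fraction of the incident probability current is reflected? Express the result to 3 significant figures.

R = 0.847

Since E < U₀ the interior solution is evanescent with decay constant κ = √(2m(U₀ − E))/ℏ = 2.796.
κw = 1.518, sinh(κw) = 2.173.
Matching ψ, ψ′ at both faces gives T = [1 + U₀² sinh²(κw) / (4E(U₀ − E))]⁻¹ = 1/6.540 = 0.153.
R = 1 − T = 0.847.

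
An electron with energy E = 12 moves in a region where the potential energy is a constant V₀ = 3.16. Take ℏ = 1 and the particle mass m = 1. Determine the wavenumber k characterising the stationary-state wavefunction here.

k = 4.20

With E > V₀ the solution is oscillatory, ψ ∝ e^{±ikx} with k = √(2m(E − V₀))/ℏ.
k = √(2 × 1 × 8.84) = 4.205.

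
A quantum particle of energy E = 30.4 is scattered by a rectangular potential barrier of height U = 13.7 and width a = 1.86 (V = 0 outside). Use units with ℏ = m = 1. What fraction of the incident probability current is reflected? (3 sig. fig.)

R = 0.0800

E > U: inside the barrier k₂ = √(2m(E − U))/ℏ = 5.779, k₂a = 10.75.
T = [1 + U² sin²(k₂a) / (4E(E − U))]⁻¹ = 1/1.087 = 0.920.
R = 1 − T = 0.0800.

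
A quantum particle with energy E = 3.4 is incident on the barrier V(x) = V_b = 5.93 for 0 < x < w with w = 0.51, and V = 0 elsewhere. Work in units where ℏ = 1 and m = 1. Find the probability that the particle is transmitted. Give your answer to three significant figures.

E < V_b: inside the barrier ψ ∝ e^{±κx} with κ = √(2m(V_b − E))/ℏ = 2.249.
κw = 1.147, sinh(κw) = 1.416.
The exact tunnelling result is T⁻¹ = 1 + V_b² sinh²(κw) / [4E(V_b − E)] = 3.049, so T = 0.328.

T = 0.328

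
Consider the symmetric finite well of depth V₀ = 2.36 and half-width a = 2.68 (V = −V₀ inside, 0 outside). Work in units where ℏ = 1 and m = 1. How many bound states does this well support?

N = 4

Define the well-strength parameter z₀ = (a/ℏ)√(2mV₀) = 2.68 × √(2·1·2.36) = 5.822.
The even/odd transcendental equations gain one root per π/2 in z₀, giving N = 1 + ⌊2z₀/π⌋ = 1 + ⌊3.707⌋ = 4.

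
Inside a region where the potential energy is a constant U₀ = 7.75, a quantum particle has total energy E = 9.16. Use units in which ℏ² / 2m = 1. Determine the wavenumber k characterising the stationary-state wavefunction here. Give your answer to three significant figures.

With E > U₀ the solution is oscillatory, ψ ∝ e^{±ikx} with k = √(2m(E − U₀))/ℏ.
k = √(2 × 0.5 × 1.41) = 1.187.

k = 1.19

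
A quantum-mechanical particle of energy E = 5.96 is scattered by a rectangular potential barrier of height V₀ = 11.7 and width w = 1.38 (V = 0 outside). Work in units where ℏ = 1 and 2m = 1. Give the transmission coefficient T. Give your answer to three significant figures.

Since E < V₀ the interior solution is evanescent with decay constant κ = √(2m(V₀ − E))/ℏ = 2.396.
κw = 3.306, sinh(κw) = 13.62.
The exact tunnelling result is T⁻¹ = 1 + V₀² sinh²(κw) / [4E(V₀ − E)] = 186.6, so T = 0.00536.

T = 0.00536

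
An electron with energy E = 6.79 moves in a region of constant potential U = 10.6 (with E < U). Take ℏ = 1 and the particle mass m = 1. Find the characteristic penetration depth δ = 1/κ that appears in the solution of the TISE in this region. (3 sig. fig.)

δ = 0.362

Since E < U the TISE in this region is ψ'' = κ²ψ with κ = √(2m(U − E))/ℏ.
κ = √(2 × 1 × 3.81) = 2.760. The penetration depth is δ = 1/κ = 0.362.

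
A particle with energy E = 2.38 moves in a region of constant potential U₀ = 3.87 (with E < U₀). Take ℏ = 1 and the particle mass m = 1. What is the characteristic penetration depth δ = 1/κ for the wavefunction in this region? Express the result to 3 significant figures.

Since E < U₀ the TISE in this region is ψ'' = κ²ψ with κ = √(2m(U₀ − E))/ℏ.
κ = √(2 × 1 × 1.49) = 1.726. The penetration depth is δ = 1/κ = 0.579.

δ = 0.579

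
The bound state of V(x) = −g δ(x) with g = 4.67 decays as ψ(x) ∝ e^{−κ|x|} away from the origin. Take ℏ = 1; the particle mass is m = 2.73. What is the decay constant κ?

Integrating the TISE across x = 0 gives the cusp condition ψ'(0⁺) − ψ'(0⁻) = −(2mg/ℏ²)ψ(0).
With ψ ∝ e^{−κ|x|} this yields −2κ = −2mg/ℏ², so κ = mg/ℏ² = 12.75.

κ = 12.7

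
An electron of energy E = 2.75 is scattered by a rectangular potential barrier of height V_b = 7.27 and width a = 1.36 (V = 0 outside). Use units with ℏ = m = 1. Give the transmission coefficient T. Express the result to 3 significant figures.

Since E < V_b the interior solution is evanescent with decay constant κ = √(2m(V_b − E))/ℏ = 3.007.
κa = 4.089, sinh(κa) = 29.83.
The exact tunnelling result is T⁻¹ = 1 + V_b² sinh²(κa) / [4E(V_b − E)] = 947.1, so T = 0.00106.

T = 0.00106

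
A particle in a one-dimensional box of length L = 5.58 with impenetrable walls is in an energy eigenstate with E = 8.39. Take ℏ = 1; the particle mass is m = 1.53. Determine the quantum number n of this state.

For an infinite well E_n = n²π²ℏ²/(2mL²), so n = (L/πℏ)√(2mE).
n = (5.58/π) × √(2 × 1.53 × 8.39) = 9.000 → n = 9.

n = 9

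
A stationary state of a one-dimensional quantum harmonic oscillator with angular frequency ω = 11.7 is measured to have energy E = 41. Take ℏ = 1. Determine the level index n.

n = 3

E_n = ℏω(n + ½) ⇒ n = E/(ℏω) − ½ = 41/11.7 − 0.5 = 3.004 → n = 3.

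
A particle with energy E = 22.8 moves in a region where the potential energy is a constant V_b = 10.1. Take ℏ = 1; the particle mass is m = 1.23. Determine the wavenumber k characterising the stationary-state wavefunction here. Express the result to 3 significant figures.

k = 5.59

With E > V_b the solution is oscillatory, ψ ∝ e^{±ikx} with k = √(2m(E − V_b))/ℏ.
k = √(2 × 1.23 × 12.7) = 5.589.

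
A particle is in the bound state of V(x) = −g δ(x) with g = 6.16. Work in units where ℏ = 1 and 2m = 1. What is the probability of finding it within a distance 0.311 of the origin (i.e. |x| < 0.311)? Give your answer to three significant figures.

P = 0.853

The normalised bound state is ψ = √κ e^{−κ|x|} with κ = mg/ℏ² = 3.080.
P(|x| < d) = ∫_{−d}^{d} κ e^{−2κ|x|} dx = 1 − e^{−2κd} = 1 − e^{−1.916} = 0.8528.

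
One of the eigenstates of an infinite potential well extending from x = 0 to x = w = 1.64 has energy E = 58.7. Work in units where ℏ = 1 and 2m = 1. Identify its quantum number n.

For an infinite well E_n = n²π²ℏ²/(2mw²), so n = (w/πℏ)√(2mE).
n = (1.64/π) × √(2 × 0.5 × 58.7) = 4.000 → n = 4.

n = 4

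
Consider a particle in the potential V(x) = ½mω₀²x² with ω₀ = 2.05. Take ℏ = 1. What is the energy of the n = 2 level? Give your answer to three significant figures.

The oscillator eigenvalues are E_n = ℏω₀(n + ½), so E_2 = 2.05 × 2.5 = 5.125.

E = 5.13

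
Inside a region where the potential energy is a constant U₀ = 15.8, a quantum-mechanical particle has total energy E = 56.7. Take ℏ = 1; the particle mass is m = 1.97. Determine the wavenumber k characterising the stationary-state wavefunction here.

With E > U₀ the solution is oscillatory, ψ ∝ e^{±ikx} with k = √(2m(E − U₀))/ℏ.
k = √(2 × 1.97 × 40.9) = 12.69.

k = 12.7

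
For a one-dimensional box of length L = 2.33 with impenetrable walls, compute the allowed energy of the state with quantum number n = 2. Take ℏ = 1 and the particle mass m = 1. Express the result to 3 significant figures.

E = 3.64

Requiring ψ(0) = ψ(L) = 0 quantises k = nπ/L, hence E_n = ℏ²k²/2m = n²π²ℏ²/(2mL²).
E_2 = 2² × π² / (2 × 1 × 2.33²) = 3.636.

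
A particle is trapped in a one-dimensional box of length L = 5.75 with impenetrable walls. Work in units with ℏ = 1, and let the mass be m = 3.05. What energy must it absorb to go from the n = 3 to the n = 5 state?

ΔE = 0.783

E_n = n²π²ℏ²/(2mL²), so ΔE = (5² − 3²) π²ℏ²/(2mL²).
ΔE = 16 × π² / (2 × 3.05 × 5.75²) = 0.7830.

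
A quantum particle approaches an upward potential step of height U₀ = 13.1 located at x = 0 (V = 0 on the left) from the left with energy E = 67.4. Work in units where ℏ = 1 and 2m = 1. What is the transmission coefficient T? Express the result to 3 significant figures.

On each side the TISE gives plane waves with k = √(2m(E − V))/ℏ: k₁ = √(2·½·67.4) = 8.210, k₂ = √(2·½·54.3) = 7.369.
Continuity of ψ and ψ′ at the step yields the reflection amplitude r = (k₁ − k₂)/(k₁ + k₂) = 0.05398; thus R = |r|² = 0.002914, T = 0.9971.

T = 0.997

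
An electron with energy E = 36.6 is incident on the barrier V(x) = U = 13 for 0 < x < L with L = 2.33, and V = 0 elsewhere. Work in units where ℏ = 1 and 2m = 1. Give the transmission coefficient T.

E > U: inside the barrier k₂ = √(2m(E − U))/ℏ = 4.858, k₂L = 11.32.
T = [1 + U² sin²(k₂L) / (4E(E − U))]⁻¹ = 1/1.044 = 0.958.

T = 0.958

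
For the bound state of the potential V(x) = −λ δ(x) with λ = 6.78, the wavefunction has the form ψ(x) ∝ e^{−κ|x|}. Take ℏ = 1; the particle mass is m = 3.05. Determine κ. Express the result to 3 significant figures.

Integrate −(ℏ²/2m)ψ'' − λδ(x)ψ = Eψ from −ε to +ε: the ψ'' term gives ψ'(0⁺) − ψ'(0⁻) and the δ term gives −(2mλ/ℏ²)ψ(0).
With ψ ∝ e^{−κ|x|} this yields −2κ = −2mλ/ℏ², so κ = mλ/ℏ² = 20.68.

κ = 20.7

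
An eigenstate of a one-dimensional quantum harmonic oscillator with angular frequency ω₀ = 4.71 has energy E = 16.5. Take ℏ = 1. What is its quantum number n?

n = 3

Invert E_n = (n + ½)ℏω₀: n = E/ℏω₀ − ½ = 3.003, so n = 3.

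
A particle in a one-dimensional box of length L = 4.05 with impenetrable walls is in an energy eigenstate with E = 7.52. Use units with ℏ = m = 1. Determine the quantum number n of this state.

From E_n = n²π²ℏ²/(2mL²) invert to n = √(2mL²E)/(πℏ).
n = (4.05/π) × √(2 × 1 × 7.52) = 5.000 → n = 5.

n = 5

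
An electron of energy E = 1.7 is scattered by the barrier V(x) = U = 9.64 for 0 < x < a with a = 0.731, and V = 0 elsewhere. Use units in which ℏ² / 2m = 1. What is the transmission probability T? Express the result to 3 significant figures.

E < U: inside the barrier ψ ∝ e^{±κx} with κ = √(2m(U − E))/ℏ = 2.818.
κa = 2.060, sinh(κa) = 3.859.
Matching ψ, ψ′ at both faces gives T = [1 + U² sinh²(κa) / (4E(U − E))]⁻¹ = 1/26.62 = 0.0376.

T = 0.0376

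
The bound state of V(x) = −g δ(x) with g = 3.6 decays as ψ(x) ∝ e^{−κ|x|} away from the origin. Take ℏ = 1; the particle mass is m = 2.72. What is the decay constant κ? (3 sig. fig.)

Integrating the TISE across x = 0 gives the cusp condition ψ'(0⁺) − ψ'(0⁻) = −(2mg/ℏ²)ψ(0).
With ψ ∝ e^{−κ|x|} this yields −2κ = −2mg/ℏ², so κ = mg/ℏ² = 9.792.

κ = 9.79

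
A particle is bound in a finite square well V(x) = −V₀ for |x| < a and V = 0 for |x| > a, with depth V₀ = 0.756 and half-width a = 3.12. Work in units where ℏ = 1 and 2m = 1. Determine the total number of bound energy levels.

N = 2

Define the well-strength parameter z₀ = (a/ℏ)√(2mV₀) = 3.12 × √(2·0.5·0.756) = 2.713.
The even/odd transcendental equations gain one root per π/2 in z₀, giving N = 1 + ⌊2z₀/π⌋ = 1 + ⌊1.727⌋ = 2.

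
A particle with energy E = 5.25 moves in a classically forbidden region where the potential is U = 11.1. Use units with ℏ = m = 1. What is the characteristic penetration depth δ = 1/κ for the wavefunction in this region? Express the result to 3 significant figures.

δ = 0.292

Since E < U the TISE in this region is ψ'' = κ²ψ with κ = √(2m(U − E))/ℏ.
κ = √(2 × 1 × 5.85) = 3.421. The penetration depth is δ = 1/κ = 0.292.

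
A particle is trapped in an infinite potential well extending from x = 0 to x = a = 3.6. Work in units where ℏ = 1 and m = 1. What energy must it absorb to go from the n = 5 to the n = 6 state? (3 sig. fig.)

E_n = n²π²ℏ²/(2ma²), so ΔE = (6² − 5²) π²ℏ²/(2ma²).
ΔE = 11 × π² / (2 × 1 × 3.6²) = 4.188.

ΔE = 4.19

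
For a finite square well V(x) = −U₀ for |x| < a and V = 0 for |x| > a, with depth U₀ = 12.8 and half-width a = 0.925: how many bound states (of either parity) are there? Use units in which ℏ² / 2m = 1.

The dimensionless depth is z₀ = a√(2mU₀)/ℏ = 0.925 × √(12.80) = 3.309.
The even/odd transcendental equations gain one root per π/2 in z₀, giving N = 1 + ⌊2z₀/π⌋ = 1 + ⌊2.107⌋ = 3.

N = 3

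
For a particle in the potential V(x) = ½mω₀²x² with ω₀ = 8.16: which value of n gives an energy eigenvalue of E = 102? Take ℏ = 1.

n = 12

Invert E_n = (n + ½)ℏω₀: n = E/ℏω₀ − ½ = 12.000, so n = 12.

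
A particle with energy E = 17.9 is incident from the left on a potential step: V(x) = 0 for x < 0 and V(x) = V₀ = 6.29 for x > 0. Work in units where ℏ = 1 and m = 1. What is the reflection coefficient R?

On each side the TISE gives plane waves with k = √(2m(E − V))/ℏ: k₁ = √(2·1·17.9) = 5.983, k₂ = √(2·1·11.61) = 4.819.
Matching ψ and ψ′ at x = 0 gives r = (k₁ − k₂)/(k₁ + k₂), so R = r² = 0.01162 and T = 1 − R = 0.9884.

R = 0.0116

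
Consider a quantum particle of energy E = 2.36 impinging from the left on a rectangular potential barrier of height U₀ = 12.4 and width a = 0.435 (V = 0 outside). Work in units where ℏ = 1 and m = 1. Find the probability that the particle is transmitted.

T = 0.0495

E < U₀: inside the barrier ψ ∝ e^{±κx} with κ = √(2m(U₀ − E))/ℏ = 4.481.
κa = 1.949, sinh(κa) = 3.441.
The exact tunnelling result is T⁻¹ = 1 + U₀² sinh²(κa) / [4E(U₀ − E)] = 20.20, so T = 0.0495.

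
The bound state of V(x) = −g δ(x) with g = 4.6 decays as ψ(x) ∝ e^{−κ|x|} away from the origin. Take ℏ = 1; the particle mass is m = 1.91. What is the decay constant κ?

κ = 8.79

Integrating the TISE across x = 0 gives the cusp condition ψ'(0⁺) − ψ'(0⁻) = −(2mg/ℏ²)ψ(0).
With ψ ∝ e^{−κ|x|} this yields −2κ = −2mg/ℏ², so κ = mg/ℏ² = 8.786.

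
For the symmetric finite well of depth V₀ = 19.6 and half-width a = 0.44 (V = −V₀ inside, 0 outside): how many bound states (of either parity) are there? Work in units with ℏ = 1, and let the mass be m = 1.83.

N = 3

Define the well-strength parameter z₀ = (a/ℏ)√(2mV₀) = 0.44 × √(2·1.83·19.6) = 3.727.
The even/odd transcendental equations gain one root per π/2 in z₀, giving N = 1 + ⌊2z₀/π⌋ = 1 + ⌊2.372⌋ = 3.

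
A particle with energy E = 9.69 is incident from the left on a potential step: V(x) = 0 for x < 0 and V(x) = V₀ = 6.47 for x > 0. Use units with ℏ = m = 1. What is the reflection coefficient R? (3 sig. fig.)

On each side the TISE gives plane waves with k = √(2m(E − V))/ℏ: k₁ = √(2·1·9.69) = 4.402, k₂ = √(2·1·3.22) = 2.538.
Continuity of ψ and ψ′ at the step yields the reflection amplitude r = (k₁ − k₂)/(k₁ + k₂) = 0.2687; thus R = |r|² = 0.07218, T = 0.9278.

R = 0.0722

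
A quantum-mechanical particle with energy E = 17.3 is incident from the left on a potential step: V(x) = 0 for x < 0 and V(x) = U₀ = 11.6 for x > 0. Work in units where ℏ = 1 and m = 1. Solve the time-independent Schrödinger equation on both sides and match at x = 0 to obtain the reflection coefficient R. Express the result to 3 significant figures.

On each side the TISE gives plane waves with k = √(2m(E − V))/ℏ: k₁ = √(2·1·17.3) = 5.882, k₂ = √(2·1·5.7) = 3.376.
Continuity of ψ and ψ′ at the step yields the reflection amplitude r = (k₁ − k₂)/(k₁ + k₂) = 0.2706; thus R = |r|² = 0.07325, T = 0.9268.

R = 0.0732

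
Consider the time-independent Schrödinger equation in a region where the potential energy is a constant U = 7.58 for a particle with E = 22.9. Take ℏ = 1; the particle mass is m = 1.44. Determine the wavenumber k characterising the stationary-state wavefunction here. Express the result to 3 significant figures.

With E > U the solution is oscillatory, ψ ∝ e^{±ikx} with k = √(2m(E − U))/ℏ.
k = √(2 × 1.44 × 15.32) = 6.642.

k = 6.64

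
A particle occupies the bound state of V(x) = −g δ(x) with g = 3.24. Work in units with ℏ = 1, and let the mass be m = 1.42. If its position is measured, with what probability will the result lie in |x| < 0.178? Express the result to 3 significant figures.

P = 0.806

The normalised bound state is ψ = √κ e^{−κ|x|} with κ = mg/ℏ² = 4.601.
P(|x| < d) = ∫_{−d}^{d} κ e^{−2κ|x|} dx = 1 − e^{−2κd} = 1 − e^{−1.638} = 0.8056.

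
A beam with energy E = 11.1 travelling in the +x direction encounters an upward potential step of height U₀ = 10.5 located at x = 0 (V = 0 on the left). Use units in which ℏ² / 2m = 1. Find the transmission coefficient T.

T = 0.612

The wavenumbers are k₁ = √(2mE)/ℏ = 3.332 on the left and k₂ = √(2m(E − U₀))/ℏ = 0.7746 on the right.
Matching ψ and ψ′ at x = 0 gives r = (k₁ − k₂)/(k₁ + k₂), so R = r² = 0.3878 and T = 1 − R = 0.6122.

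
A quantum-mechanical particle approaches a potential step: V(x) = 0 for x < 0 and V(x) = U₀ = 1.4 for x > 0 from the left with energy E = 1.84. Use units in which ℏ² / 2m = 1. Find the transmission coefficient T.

T = 0.882

The wavenumbers are k₁ = √(2mE)/ℏ = 1.356 on the left and k₂ = √(2m(E − U₀))/ℏ = 0.6633 on the right.
Continuity of ψ and ψ′ at the step yields the reflection amplitude r = (k₁ − k₂)/(k₁ + k₂) = 0.3432; thus R = |r|² = 0.1178, T = 0.8822.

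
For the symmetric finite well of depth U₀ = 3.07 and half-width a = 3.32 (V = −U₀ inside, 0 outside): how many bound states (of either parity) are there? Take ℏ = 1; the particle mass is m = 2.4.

N = 9

The dimensionless depth is z₀ = a√(2mU₀)/ℏ = 3.32 × √(14.74) = 12.74.
A new bound state (alternating even/odd) appears each time z₀ passes a multiple of π/2, so N = ⌊2z₀/π⌋ + 1 = ⌊8.113⌋ + 1 = 9.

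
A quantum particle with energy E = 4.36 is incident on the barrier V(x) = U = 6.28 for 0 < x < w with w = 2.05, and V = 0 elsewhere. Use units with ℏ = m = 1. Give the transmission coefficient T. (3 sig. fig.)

T = 0.00110

Since E < U the interior solution is evanescent with decay constant κ = √(2m(U − E))/ℏ = 1.960.
κw = 4.017, sinh(κw) = 27.76.
The exact tunnelling result is T⁻¹ = 1 + U² sinh²(κw) / [4E(U − E)] = 908.8, so T = 0.00110.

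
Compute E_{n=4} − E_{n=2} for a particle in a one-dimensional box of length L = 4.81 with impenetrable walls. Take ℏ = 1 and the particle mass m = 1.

ΔE = 2.56

E_n = n²π²ℏ²/(2mL²), so ΔE = (4² − 2²) π²ℏ²/(2mL²).
ΔE = 12 × π² / (2 × 1 × 4.81²) = 2.560.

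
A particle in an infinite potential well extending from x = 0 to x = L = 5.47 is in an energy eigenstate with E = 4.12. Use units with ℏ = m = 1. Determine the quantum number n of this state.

n = 5

From E_n = n²π²ℏ²/(2mL²) invert to n = √(2mL²E)/(πℏ).
n = (5.47/π) × √(2 × 1 × 4.12) = 4.998 → n = 5.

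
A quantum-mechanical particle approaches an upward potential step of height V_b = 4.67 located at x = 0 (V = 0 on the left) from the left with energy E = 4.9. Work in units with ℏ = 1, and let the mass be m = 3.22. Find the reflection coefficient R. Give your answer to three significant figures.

R = 0.415

The wavenumbers are k₁ = √(2mE)/ℏ = 5.617 on the left and k₂ = √(2m(E − V_b))/ℏ = 1.217 on the right.
Matching ψ and ψ′ at x = 0 gives r = (k₁ − k₂)/(k₁ + k₂), so R = r² = 0.4145 and T = 1 − R = 0.5855.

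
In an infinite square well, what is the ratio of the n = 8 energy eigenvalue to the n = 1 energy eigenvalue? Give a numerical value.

64

E_n = n²π²ℏ²/(2mL²) so the ratio is n₂²/n₁² = 64/1 = 64.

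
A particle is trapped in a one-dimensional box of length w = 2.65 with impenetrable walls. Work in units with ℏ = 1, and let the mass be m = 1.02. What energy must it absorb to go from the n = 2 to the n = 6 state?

ΔE = 22.0

E_n = n²π²ℏ²/(2mw²), so ΔE = (6² − 2²) π²ℏ²/(2mw²).
ΔE = 32 × π² / (2 × 1.02 × 2.65²) = 22.05.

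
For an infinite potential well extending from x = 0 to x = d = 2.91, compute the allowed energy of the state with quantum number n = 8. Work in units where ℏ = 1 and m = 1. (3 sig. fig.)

E = 37.3

Requiring ψ(0) = ψ(d) = 0 quantises k = nπ/d, hence E_n = ℏ²k²/2m = n²π²ℏ²/(2md²).
E_8 = 8² × π² / (2 × 1 × 2.91²) = 37.30.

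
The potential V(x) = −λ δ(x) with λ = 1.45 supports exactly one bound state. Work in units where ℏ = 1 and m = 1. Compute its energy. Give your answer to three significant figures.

The bound state is ψ(x) = √κ e^{−κ|x|}. The derivative jump ψ'(0⁺) − ψ'(0⁻) = −(2mλ/ℏ²)ψ(0) fixes κ = mλ/ℏ² = 1.450.
Then E = −ℏ²κ²/(2m) = −mλ²/(2ℏ²) = -1.051.

E = -1.05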